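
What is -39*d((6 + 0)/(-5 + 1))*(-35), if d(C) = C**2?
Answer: 12285/4 ≈ 3071.3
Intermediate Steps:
-39*d((6 + 0)/(-5 + 1))*(-35) = -39*(6 + 0)**2/(-5 + 1)**2*(-35) = -39*(6/(-4))**2*(-35) = -39*(6*(-1/4))**2*(-35) = -39*(-3/2)**2*(-35) = -39*9/4*(-35) = -351/4*(-35) = 12285/4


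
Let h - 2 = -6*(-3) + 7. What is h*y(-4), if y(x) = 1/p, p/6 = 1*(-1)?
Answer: -9/2 ≈ -4.5000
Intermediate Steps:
p = -6 (p = 6*(1*(-1)) = 6*(-1) = -6)
y(x) = -⅙ (y(x) = 1/(-6) = -⅙)
h = 27 (h = 2 + (-6*(-3) + 7) = 2 + (18 + 7) = 2 + 25 = 27)
h*y(-4) = 27*(-⅙) = -9/2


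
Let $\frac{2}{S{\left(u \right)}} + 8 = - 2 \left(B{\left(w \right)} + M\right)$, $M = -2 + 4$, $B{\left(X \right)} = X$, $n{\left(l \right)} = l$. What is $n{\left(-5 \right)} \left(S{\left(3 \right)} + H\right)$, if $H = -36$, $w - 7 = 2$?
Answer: $\frac{541}{3} \approx 180.33$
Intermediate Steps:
$w = 9$ ($w = 7 + 2 = 9$)
$M = 2$
$S{\left(u \right)} = - \frac{1}{15}$ ($S{\left(u \right)} = \frac{2}{-8 - 2 \left(9 + 2\right)} = \frac{2}{-8 - 22} = \frac{2}{-30} = 2 \left(- \frac{1}{30}\right) = - \frac{1}{15}$)
$n{\left(-5 \right)} \left(S{\left(3 \right)} + H\right) = - 5 \left(- \frac{1}{15} - 36\right) = \left(-5\right) \left(- \frac{541}{15}\right) = \frac{541}{3}$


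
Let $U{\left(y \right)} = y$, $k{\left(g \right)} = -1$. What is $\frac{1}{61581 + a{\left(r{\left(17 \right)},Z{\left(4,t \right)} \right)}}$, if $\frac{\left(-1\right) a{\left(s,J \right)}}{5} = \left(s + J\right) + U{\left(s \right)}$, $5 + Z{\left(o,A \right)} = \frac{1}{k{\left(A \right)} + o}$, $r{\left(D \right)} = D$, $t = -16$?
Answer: $\frac{3}{184303} \approx 1.6278 \cdot 10^{-5}$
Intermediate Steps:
$Z{\left(o,A \right)} = -5 + \frac{1}{-1 + o}$
$a{\left(s,J \right)} = - 10 s - 5 J$ ($a{\left(s,J \right)} = - 5 \left(\left(s + J\right) + s\right) = - 5 \left(\left(J + s\right) + s\right) = - 5 \left(J + 2 s\right) = - 10 s - 5 J$)
$\frac{1}{61581 + a{\left(r{\left(17 \right)},Z{\left(4,t \right)} \right)}} = \frac{1}{61581 - \left(170 + 5 \frac{6 - 20}{-1 + 4}\right)} = \frac{1}{61581 - \left(170 + 5 \frac{6 - 20}{3}\right)} = \frac{1}{61581 - \left(170 + 5 \cdot \frac{1}{3} \left(-14\right)\right)} = \frac{1}{61581 - \frac{440}{3}} = \frac{1}{\frac{184303}{3}} = \frac{3}{184303}$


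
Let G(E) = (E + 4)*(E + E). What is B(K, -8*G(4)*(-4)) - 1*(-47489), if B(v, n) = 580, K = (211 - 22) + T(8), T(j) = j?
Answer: 48069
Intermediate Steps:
G(E) = 2*E*(4 + E) (G(E) = (4 + E)*(2*E) = 2*E*(4 + E))
K = 197 (K = (211 - 22) + 8 = 189 + 8 = 197)
B(K, -8*G(4)*(-4)) - 1*(-47489) = 580 - 1*(-47489) = 580 + 47489 = 48069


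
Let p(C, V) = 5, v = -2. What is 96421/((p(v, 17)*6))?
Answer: 96421/30 ≈ 3214.0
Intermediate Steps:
96421/((p(v, 17)*6)) = 96421/((5*6)) = 96421/30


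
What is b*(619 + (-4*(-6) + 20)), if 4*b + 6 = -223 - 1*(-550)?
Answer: 212823/4 ≈ 53206.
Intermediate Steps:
b = 321/4 (b = -3/2 + (-223 - 1*(-550))/4 = -3/2 + (-223 + 550)/4 = -3/2 + (1/4)*327 = -3/2 + 327/4 = 321/4 ≈ 80.250)
b*(619 + (-4*(-6) + 20)) = 321*(619 + (-4*(-6) + 20))/4 = 321*(619 + (24 + 20))/4 = 321*(619 + 44)/4 = (321/4)*663 = 212823/4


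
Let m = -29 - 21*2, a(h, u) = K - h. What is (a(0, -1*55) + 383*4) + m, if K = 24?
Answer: 1485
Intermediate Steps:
a(h, u) = 24 - h
m = -71 (m = -29 - 42 = -71)
(a(0, -1*55) + 383*4) + m = ((24 - 1*0) + 383*4) - 71 = ((24 + 0) + 1532) - 71 = (24 + 1532) - 71 = 1556 - 71 = 1485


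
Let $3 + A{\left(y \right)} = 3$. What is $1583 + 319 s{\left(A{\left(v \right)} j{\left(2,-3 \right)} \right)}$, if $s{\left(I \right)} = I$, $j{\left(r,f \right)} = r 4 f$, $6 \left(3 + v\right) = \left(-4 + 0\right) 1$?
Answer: $1583$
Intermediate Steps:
$v = - \frac{11}{3}$ ($v = -3 + \frac{\left(-4 + 0\right) 1}{6} = -3 + \frac{\left(-4\right) 1}{6} = -3 + \frac{1}{6} \left(-4\right) = -3 - \frac{2}{3} = - \frac{11}{3} \approx -3.6667$)
$A{\left(y \right)} = 0$ ($A{\left(y \right)} = -3 + 3 = 0$)
$j{\left(r,f \right)} = 4 f r$ ($j{\left(r,f \right)} = 4 r f = 4 f r$)
$1583 + 319 s{\left(A{\left(v \right)} j{\left(2,-3 \right)} \right)} = 1583 + 319 \cdot 0 \cdot 4 \left(-3\right) 2 = 1583 + 319 \cdot 0 \left(-24\right) = 1583 + 319 \cdot 0 = 1583 + 0 = 1583$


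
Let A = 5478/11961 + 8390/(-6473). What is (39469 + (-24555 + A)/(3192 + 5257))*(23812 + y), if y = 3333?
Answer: 233599086851574562630/218050533099 ≈ 1.0713e+9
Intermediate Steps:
A = -21631232/25807851 (A = 5478*(1/11961) + 8390*(-1/6473) = 1826/3987 - 8390/6473 = -21631232/25807851 ≈ -0.83816)
(39469 + (-24555 + A)/(3192 + 5257))*(23812 + y) = (39469 + (-24555 - 21631232/25807851)/(3192 + 5257))*(23812 + 3333) = (39469 - 633733412537/25807851/8449)*27145 = (39469 - 633733412537/25807851*1/8449)*27145 = (39469 - 633733412537/218050533099)*27145 = (8605602757471894/218050533099)*27145 = 233599086851574562630/218050533099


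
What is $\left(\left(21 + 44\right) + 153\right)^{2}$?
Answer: $47524$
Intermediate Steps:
$\left(\left(21 + 44\right) + 153\right)^{2} = \left(65 + 153\right)^{2} = 218^{2} = 47524$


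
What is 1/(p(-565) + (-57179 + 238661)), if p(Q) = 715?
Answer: 1/182197 ≈ 5.4886e-6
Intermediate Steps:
1/(p(-565) + (-57179 + 238661)) = 1/(715 + (-57179 + 238661)) = 1/(715 + 181482) = 1/182197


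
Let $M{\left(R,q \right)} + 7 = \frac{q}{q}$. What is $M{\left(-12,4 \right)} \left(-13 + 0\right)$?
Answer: $78$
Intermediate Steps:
$M{\left(R,q \right)} = -6$ ($M{\left(R,q \right)} = -7 + \frac{q}{q} = -7 + 1 = -6$)
$M{\left(-12,4 \right)} \left(-13 + 0\right) = - 6 \left(-13 + 0\right) = \left(-6\right) \left(-13\right) = 78$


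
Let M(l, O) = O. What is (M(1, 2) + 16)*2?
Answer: 36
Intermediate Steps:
(M(1, 2) + 16)*2 = (2 + 16)*2 = 18*2 = 36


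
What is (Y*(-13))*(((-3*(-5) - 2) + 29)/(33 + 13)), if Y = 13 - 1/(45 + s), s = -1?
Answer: -155883/1012 ≈ -154.03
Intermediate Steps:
Y = 571/44 (Y = 13 - 1/(45 - 1) = 13 - 1/44 = 571/44 ≈ 12.977)
(Y*(-13))*(((-3*(-5) - 2) + 29)/(33 + 13)) = ((571/44)*(-13))*(((-3*(-5) - 2) + 29)/(33 + 13)) = -7423*((15 - 2) + 29)/(44*46) = -7423*(13 + 29)/(44*46) = -155883/(22*46) = -7423/44*21/23 = -155883/1012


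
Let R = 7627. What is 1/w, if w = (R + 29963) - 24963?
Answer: 1/12627 ≈ 7.9195e-5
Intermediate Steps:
w = 12627 (w = (7627 + 29963) - 24963 = 37590 - 24963 = 12627)
1/w = 1/12627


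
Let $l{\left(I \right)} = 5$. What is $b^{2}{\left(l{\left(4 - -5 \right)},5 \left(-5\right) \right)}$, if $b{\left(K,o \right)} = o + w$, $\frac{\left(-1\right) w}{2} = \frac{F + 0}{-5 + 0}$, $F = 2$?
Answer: $\frac{14641}{25} \approx 585.64$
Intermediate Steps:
$w = \frac{4}{5}$ ($w = - 2 \frac{2 + 0}{-5 + 0} = - 2 \frac{2}{-5} = - 2 \cdot 2 \left(- \frac{1}{5}\right) = \left(-2\right) \left(- \frac{2}{5}\right) = \frac{4}{5} \approx 0.8$)
$b{\left(K,o \right)} = \frac{4}{5} + o$ ($b{\left(K,o \right)} = o + \frac{4}{5} = \frac{4}{5} + o$)
$b^{2}{\left(l{\left(4 - -5 \right)},5 \left(-5\right) \right)} = \left(\frac{4}{5} + 5 \left(-5\right)\right)^{2} = \left(\frac{4}{5} - 25\right)^{2} = \left(- \frac{121}{5}\right)^{2} = \frac{14641}{25}$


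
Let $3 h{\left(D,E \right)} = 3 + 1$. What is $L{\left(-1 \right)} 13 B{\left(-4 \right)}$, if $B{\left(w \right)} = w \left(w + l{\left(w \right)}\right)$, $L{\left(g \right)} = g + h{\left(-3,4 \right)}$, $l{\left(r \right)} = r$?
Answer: $\frac{416}{3} \approx 138.67$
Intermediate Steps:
$h{\left(D,E \right)} = \frac{4}{3}$ ($h{\left(D,E \right)} = \frac{3 + 1}{3} = \frac{1}{3} \cdot 4 = \frac{4}{3}$)
$L{\left(g \right)} = \frac{4}{3} + g$ ($L{\left(g \right)} = g + \frac{4}{3} = \frac{4}{3} + g$)
$B{\left(w \right)} = 2 w^{2}$ ($B{\left(w \right)} = w \left(w + w\right) = w 2 w = 2 w^{2}$)
$L{\left(-1 \right)} 13 B{\left(-4 \right)} = \left(\frac{4}{3} - 1\right) 13 \cdot 2 \left(-4\right)^{2} = \frac{1}{3} \cdot 13 \cdot 2 \cdot 16 = \frac{13}{3} \cdot 32 = \frac{416}{3}$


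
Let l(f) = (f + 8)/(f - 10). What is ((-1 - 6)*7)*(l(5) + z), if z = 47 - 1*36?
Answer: -2058/5 ≈ -411.60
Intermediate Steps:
z = 11 (z = 47 - 36 = 11)
l(f) = (8 + f)/(-10 + f)
((-1 - 6)*7)*(l(5) + z) = ((-1 - 6)*7)*((8 + 5)/(-10 + 5) + 11) = (-7*7)*(13/(-5) + 11) = -49*(-⅕*13 + 11) = -49*(-13/5 + 11) = -49*42/5 = -2058/5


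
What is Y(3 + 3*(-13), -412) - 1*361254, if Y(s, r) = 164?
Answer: -361090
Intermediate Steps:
Y(3 + 3*(-13), -412) - 1*361254 = 164 - 1*361254 = 164 - 361254 = -361090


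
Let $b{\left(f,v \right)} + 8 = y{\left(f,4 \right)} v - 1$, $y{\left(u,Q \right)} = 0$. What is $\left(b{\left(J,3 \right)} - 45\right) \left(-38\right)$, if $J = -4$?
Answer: $2052$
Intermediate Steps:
$b{\left(f,v \right)} = -9$ ($b{\left(f,v \right)} = -8 - \left(1 + 0 v\right) = -8 + \left(0 - 1\right) = -8 - 1 = -9$)
$\left(b{\left(J,3 \right)} - 45\right) \left(-38\right) = \left(-9 - 45\right) \left(-38\right) = \left(-54\right) \left(-38\right) = 2052$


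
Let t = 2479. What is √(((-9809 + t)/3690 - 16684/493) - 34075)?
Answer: 2*I*√31357132030505/60639 ≈ 184.69*I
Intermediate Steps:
√(((-9809 + t)/3690 - 16684/493) - 34075) = √(((-9809 + 2479)/3690 - 16684/493) - 34075) = √((-7330*1/3690 - 16684*1/493) - 34075) = √((-733/369 - 16684/493) - 34075) = √(-6517765/181917 - 34075) = √(-6205339540/181917) = 2*I*√31357132030505/60639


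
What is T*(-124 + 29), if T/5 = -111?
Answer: 52725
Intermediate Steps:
T = -555 (T = 5*(-111) = -555)
T*(-124 + 29) = -555*(-124 + 29) = -555*(-95) = 52725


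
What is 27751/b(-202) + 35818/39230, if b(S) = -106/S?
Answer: 54978871542/1039595 ≈ 52885.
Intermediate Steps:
27751/b(-202) + 35818/39230 = 27751/((-106/(-202))) + 35818/39230 = 27751/((-106*(-1/202))) + 35818*(1/39230) = 27751/(53/101) + 17909/19615 = 27751*(101/53) + 17909/19615 = 2802851/53 + 17909/19615 = 54978871542/1039595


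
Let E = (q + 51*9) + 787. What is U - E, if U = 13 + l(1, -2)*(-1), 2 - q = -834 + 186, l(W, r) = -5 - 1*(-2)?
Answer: -1880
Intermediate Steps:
l(W, r) = -3 (l(W, r) = -5 + 2 = -3)
q = 650 (q = 2 - (-834 + 186) = 2 - 1*(-648) = 2 + 648 = 650)
E = 1896 (E = (650 + 51*9) + 787 = (650 + 459) + 787 = 1109 + 787 = 1896)
U = 16 (U = 13 - 3*(-1) = 13 + 3 = 16)
U - E = 16 - 1*1896 = 16 - 1896 = -1880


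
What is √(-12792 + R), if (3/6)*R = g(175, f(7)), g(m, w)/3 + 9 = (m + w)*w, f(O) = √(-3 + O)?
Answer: I*√10722 ≈ 103.55*I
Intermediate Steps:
g(m, w) = -27 + 3*w*(m + w) (g(m, w) = -27 + 3*((m + w)*w) = -27 + 3*(w*(m + w)) = -27 + 3*w*(m + w))
R = 2070 (R = 2*(-27 + 3*(√(-3 + 7))² + 3*175*√(-3 + 7)) = 2*(-27 + 3*(√4)² + 3*175*√4) = 2*(-27 + 3*2² + 3*175*2) = 2*(-27 + 3*4 + 1050) = 2*(-27 + 12 + 1050) = 2*1035 = 2070)
√(-12792 + R) = √(-12792 + 2070) = √(-10722) = I*√10722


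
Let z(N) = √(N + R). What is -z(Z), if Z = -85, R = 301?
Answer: -6*√6 ≈ -14.697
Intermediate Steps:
z(N) = √(301 + N) (z(N) = √(N + 301) = √(301 + N))
-z(Z) = -√(301 - 85) = -√216 = -6*√6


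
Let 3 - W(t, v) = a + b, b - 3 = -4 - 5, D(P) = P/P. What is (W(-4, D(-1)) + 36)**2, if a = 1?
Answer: 1936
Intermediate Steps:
D(P) = 1
b = -6 (b = 3 + (-4 - 5) = 3 - 9 = -6)
W(t, v) = 8 (W(t, v) = 3 - (1 - 6) = 3 - 1*(-5) = 3 + 5 = 8)
(W(-4, D(-1)) + 36)**2 = (8 + 36)**2 = 44**2 = 1936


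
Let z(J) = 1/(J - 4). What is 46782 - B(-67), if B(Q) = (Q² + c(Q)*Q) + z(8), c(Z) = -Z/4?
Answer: 43415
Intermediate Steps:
c(Z) = -Z/4 (c(Z) = -Z*(¼) = -Z/4)
z(J) = 1/(-4 + J)
B(Q) = ¼ + 3*Q²/4 (B(Q) = (Q² + (-Q/4)*Q) + 1/(-4 + 8) = (Q² - Q²/4) + 1/4 = 3*Q²/4 + ¼ = ¼ + 3*Q²/4)
46782 - B(-67) = 46782 - (¼ + (¾)*(-67)²) = 46782 - (¼ + (¾)*4489) = 46782 - (¼ + 13467/4) = 46782 - 1*3367 = 46782 - 3367 = 43415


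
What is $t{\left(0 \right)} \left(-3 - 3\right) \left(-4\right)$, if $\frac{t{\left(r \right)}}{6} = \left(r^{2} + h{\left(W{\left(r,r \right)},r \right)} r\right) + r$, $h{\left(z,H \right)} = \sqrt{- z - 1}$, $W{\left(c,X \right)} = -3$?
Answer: $0$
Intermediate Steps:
$h{\left(z,H \right)} = \sqrt{-1 - z}$
$t{\left(r \right)} = 6 r + 6 r^{2} + 6 r \sqrt{2}$ ($t{\left(r \right)} = 6 \left(\left(r^{2} + \sqrt{-1 - -3} r\right) + r\right) = 6 \left(\left(r^{2} + \sqrt{-1 + 3} r\right) + r\right) = 6 \left(\left(r^{2} + \sqrt{2} r\right) + r\right) = 6 \left(\left(r^{2} + r \sqrt{2}\right) + r\right) = 6 \left(r + r^{2} + r \sqrt{2}\right) = 6 r + 6 r^{2} + 6 r \sqrt{2}$)
$t{\left(0 \right)} \left(-3 - 3\right) \left(-4\right) = 6 \cdot 0 \left(1 + 0 + \sqrt{2}\right) \left(-3 - 3\right) \left(-4\right) = 6 \cdot 0 \left(1 + \sqrt{2}\right) \left(\left(-6\right) \left(-4\right)\right) = 0 \cdot 24 = 0$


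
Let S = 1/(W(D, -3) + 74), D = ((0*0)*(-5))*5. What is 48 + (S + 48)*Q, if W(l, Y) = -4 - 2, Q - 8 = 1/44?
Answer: 1296161/2992 ≈ 433.21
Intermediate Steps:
Q = 353/44 (Q = 8 + 1/44 = 353/44 ≈ 8.0227)
D = 0 (D = (0*(-5))*5 = 0*5 = 0)
W(l, Y) = -6
S = 1/68 (S = 1/(-6 + 74) = 1/68 ≈ 0.014706)
48 + (S + 48)*Q = 48 + (1/68 + 48)*(353/44) = 48 + (3265/68)*(353/44) = 48 + 1152545/2992 = 1296161/2992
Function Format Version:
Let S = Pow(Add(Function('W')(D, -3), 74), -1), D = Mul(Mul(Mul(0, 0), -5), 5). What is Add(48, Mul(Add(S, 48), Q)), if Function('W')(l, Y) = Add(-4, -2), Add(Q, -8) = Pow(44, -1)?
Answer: Rational(1296161, 2992) ≈ 433.21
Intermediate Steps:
Q = Rational(353, 44) (Q = Add(8, Pow(44, -1)) = Add(8, Rational(1, 44)) = Rational(353, 44) ≈ 8.0227)
D = 0 (D = Mul(Mul(0, -5), 5) = Mul(0, 5) = 0)
Function('W')(l, Y) = -6
S = Rational(1, 68) (S = Pow(Add(-6, 74), -1) = Pow(68, -1) = Rational(1, 68) ≈ 0.014706)
Add(48, Mul(Add(S, 48), Q)) = Add(48, Mul(Add(Rational(1, 68), 48), Rational(353, 44))) = Add(48, Mul(Rational(3265, 68), Rational(353, 44))) = Add(48, Rational(1152545, 2992)) = Rational(1296161, 2992)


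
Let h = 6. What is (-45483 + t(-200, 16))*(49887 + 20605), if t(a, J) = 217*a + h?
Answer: -6265117484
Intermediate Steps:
t(a, J) = 6 + 217*a (t(a, J) = 217*a + 6 = 6 + 217*a)
(-45483 + t(-200, 16))*(49887 + 20605) = (-45483 + (6 + 217*(-200)))*(49887 + 20605) = (-45483 + (6 - 43400))*70492 = (-45483 - 43394)*70492 = -88877*70492 = -6265117484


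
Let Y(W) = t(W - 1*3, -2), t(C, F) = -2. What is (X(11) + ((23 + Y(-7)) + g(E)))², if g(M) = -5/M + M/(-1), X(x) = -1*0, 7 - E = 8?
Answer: 729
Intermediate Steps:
E = -1 (E = 7 - 1*8 = 7 - 8 = -1)
X(x) = 0
Y(W) = -2
g(M) = -M - 5/M (g(M) = -5/M + M*(-1) = -5/M - M = -M - 5/M)
(X(11) + ((23 + Y(-7)) + g(E)))² = (0 + ((23 - 2) + (-1*(-1) - 5/(-1))))² = (0 + (21 + (1 - 5*(-1))))² = (0 + (21 + (1 + 5)))² = (0 + (21 + 6))² = (0 + 27)² = 27² = 729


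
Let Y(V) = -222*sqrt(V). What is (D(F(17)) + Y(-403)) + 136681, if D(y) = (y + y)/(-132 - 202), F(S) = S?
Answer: 22825710/167 - 222*I*sqrt(403) ≈ 1.3668e+5 - 4456.6*I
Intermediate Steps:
D(y) = -y/167 (D(y) = (2*y)/(-334) = (2*y)*(-1/334) = -y/167)
(D(F(17)) + Y(-403)) + 136681 = (-1/167*17 - 222*I*sqrt(403)) + 136681 = (-17/167 - 222*I*sqrt(403)) + 136681 = 22825710/167 - 222*I*sqrt(403)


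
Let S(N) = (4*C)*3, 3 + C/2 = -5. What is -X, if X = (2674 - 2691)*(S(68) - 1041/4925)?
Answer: -16092897/4925 ≈ -3267.6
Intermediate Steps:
C = -16 (C = -6 + 2*(-5) = -6 - 10 = -16)
S(N) = -192 (S(N) = (4*(-16))*3 = -64*3 = -192)
X = 16092897/4925 (X = (2674 - 2691)*(-192 - 1041/4925) = -17*(-192 - 1041*1/4925) = -17*(-192 - 1041/4925) = -17*(-946641/4925) = 16092897/4925 ≈ 3267.6)
-X = -1*16092897/4925 = -16092897/4925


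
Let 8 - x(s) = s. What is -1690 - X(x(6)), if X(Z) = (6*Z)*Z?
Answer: -1714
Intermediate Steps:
x(s) = 8 - s
X(Z) = 6*Z²
-1690 - X(x(6)) = -1690 - 6*(8 - 1*6)² = -1690 - 6*(8 - 6)² = -1690 - 6*2² = -1690 - 6*4 = -1690 - 1*24 = -1690 - 24 = -1714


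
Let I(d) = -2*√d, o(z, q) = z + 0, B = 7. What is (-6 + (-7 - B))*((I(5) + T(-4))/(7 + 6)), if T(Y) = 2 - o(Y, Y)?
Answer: -120/13 + 40*√5/13 ≈ -2.3506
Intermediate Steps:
o(z, q) = z
T(Y) = 2 - Y
(-6 + (-7 - B))*((I(5) + T(-4))/(7 + 6)) = (-6 + (-7 - 1*7))*((-2*√5 + (2 - 1*(-4)))/(7 + 6)) = (-6 + (-7 - 7))*((-2*√5 + (2 + 4))/13) = (-6 - 14)*((-2*√5 + 6)*(1/13)) = -20*(6 - 2*√5)/13 = -20*(6/13 - 2*√5/13) = -120/13 + 40*√5/13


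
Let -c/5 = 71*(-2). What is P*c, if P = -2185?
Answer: -1551350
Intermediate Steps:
c = 710 (c = -355*(-2) = -5*(-142) = 710)
P*c = -2185*710 = -1551350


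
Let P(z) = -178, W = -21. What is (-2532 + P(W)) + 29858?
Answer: 27148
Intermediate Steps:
(-2532 + P(W)) + 29858 = (-2532 - 178) + 29858 = -2710 + 29858 = 27148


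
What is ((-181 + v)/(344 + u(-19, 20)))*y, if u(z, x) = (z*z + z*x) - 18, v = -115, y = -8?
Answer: 2368/307 ≈ 7.7134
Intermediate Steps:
u(z, x) = -18 + z² + x*z (u(z, x) = (z² + x*z) - 18 = -18 + z² + x*z)
((-181 + v)/(344 + u(-19, 20)))*y = ((-181 - 115)/(344 + (-18 + (-19)² + 20*(-19))))*(-8) = -296/(344 + (-18 + 361 - 380))*(-8) = -296/(344 - 37)*(-8) = -296/307*(-8) = 2368/307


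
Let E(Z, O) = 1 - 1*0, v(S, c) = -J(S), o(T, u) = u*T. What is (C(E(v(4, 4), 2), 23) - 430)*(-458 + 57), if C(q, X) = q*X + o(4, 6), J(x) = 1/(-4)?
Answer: 153583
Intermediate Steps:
J(x) = -1/4
o(T, u) = T*u
v(S, c) = 1/4 (v(S, c) = -1*(-1/4) = 1/4)
E(Z, O) = 1 (E(Z, O) = 1 + 0 = 1)
C(q, X) = 24 + X*q (C(q, X) = q*X + 4*6 = X*q + 24 = 24 + X*q)
(C(E(v(4, 4), 2), 23) - 430)*(-458 + 57) = ((24 + 23*1) - 430)*(-458 + 57) = ((24 + 23) - 430)*(-401) = (47 - 430)*(-401) = -383*(-401) = 153583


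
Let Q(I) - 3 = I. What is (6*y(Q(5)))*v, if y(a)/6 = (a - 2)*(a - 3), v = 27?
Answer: 29160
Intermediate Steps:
Q(I) = 3 + I
y(a) = 6*(-3 + a)*(-2 + a) (y(a) = 6*((a - 2)*(a - 3)) = 6*((-2 + a)*(-3 + a)) = 6*((-3 + a)*(-2 + a)) = 6*(-3 + a)*(-2 + a))
(6*y(Q(5)))*v = (6*(36 - 30*(3 + 5) + 6*(3 + 5)²))*27 = (6*(36 - 30*8 + 6*8²))*27 = (6*(36 - 240 + 6*64))*27 = (6*(36 - 240 + 384))*27 = (6*180)*27 = 1080*27 = 29160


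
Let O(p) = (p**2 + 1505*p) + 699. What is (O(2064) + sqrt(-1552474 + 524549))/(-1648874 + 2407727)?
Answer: 2455705/252951 + 5*I*sqrt(41117)/758853 ≈ 9.7082 + 0.0013361*I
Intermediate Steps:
O(p) = 699 + p**2 + 1505*p
(O(2064) + sqrt(-1552474 + 524549))/(-1648874 + 2407727) = ((699 + 2064**2 + 1505*2064) + sqrt(-1552474 + 524549))/(-1648874 + 2407727) = ((699 + 4260096 + 3106320) + sqrt(-1027925))/758853 = (7367115 + 5*I*sqrt(41117))*(1/758853) = 2455705/252951 + 5*I*sqrt(41117)/758853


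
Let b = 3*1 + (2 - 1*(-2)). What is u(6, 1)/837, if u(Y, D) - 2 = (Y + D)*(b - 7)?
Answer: 2/837 ≈ 0.0023895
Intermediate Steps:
b = 7 (b = 3 + (2 + 2) = 3 + 4 = 7)
u(Y, D) = 2 (u(Y, D) = 2 + (Y + D)*(7 - 7) = 2 + (D + Y)*0 = 2 + 0 = 2)
u(6, 1)/837 = 2/837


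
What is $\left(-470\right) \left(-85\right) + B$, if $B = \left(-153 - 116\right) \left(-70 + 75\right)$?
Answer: $38605$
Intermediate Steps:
$B = -1345$ ($B = \left(-269\right) 5 = -1345$)
$\left(-470\right) \left(-85\right) + B = \left(-470\right) \left(-85\right) - 1345 = 39950 - 1345 = 38605$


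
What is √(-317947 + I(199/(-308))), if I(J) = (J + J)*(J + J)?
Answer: I*√7540391451/154 ≈ 563.87*I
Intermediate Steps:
I(J) = 4*J² (I(J) = (2*J)*(2*J) = 4*J²)
√(-317947 + I(199/(-308))) = √(-317947 + 4*(199/(-308))²) = √(-317947 + 4*(199*(-1/308))²) = √(-317947 + 4*(-199/308)²) = √(-317947 + 4*(39601/94864)) = √(-317947 + 39601/23716) = √(-7540391451/23716) = I*√7540391451/154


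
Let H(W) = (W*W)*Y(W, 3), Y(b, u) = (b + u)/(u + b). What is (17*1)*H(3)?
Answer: 153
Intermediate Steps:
Y(b, u) = 1 (Y(b, u) = (b + u)/(b + u) = 1)
H(W) = W² (H(W) = (W*W)*1 = W²*1 = W²)
(17*1)*H(3) = (17*1)*3² = 17*9 = 153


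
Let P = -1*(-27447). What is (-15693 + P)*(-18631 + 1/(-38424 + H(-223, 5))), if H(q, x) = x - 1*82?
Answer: -8431286799528/38501 ≈ -2.1899e+8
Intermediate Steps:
H(q, x) = -82 + x (H(q, x) = x - 82 = -82 + x)
P = 27447
(-15693 + P)*(-18631 + 1/(-38424 + H(-223, 5))) = (-15693 + 27447)*(-18631 + 1/(-38424 + (-82 + 5))) = 11754*(-18631 + 1/(-38424 - 77)) = 11754*(-18631 + 1/(-38501)) = 11754*(-18631 - 1/38501) = 11754*(-717312132/38501) = -8431286799528/38501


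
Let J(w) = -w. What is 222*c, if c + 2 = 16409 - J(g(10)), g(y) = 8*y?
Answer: 3660114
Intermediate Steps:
c = 16487 (c = -2 + (16409 - (-1)*8*10) = -2 + (16409 - (-1)*80) = -2 + (16409 - 1*(-80)) = -2 + (16409 + 80) = -2 + 16489 = 16487)
222*c = 222*16487 = 3660114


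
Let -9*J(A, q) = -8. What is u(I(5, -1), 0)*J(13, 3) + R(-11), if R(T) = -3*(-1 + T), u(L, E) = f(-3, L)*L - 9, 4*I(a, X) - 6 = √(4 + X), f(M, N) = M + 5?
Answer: 92/3 + 4*√3/9 ≈ 31.436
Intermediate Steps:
f(M, N) = 5 + M
J(A, q) = 8/9 (J(A, q) = -⅑*(-8) = 8/9)
I(a, X) = 3/2 + √(4 + X)/4
u(L, E) = -9 + 2*L (u(L, E) = (5 - 3)*L - 9 = 2*L - 9 = -9 + 2*L)
R(T) = 3 - 3*T
u(I(5, -1), 0)*J(13, 3) + R(-11) = (-9 + 2*(3/2 + √(4 - 1)/4))*(8/9) + (3 - 3*(-11)) = (-9 + 2*(3/2 + √3/4))*(8/9) + (3 + 33) = (-9 + (3 + √3/2))*(8/9) + 36 = (-6 + √3/2)*(8/9) + 36 = (-16/3 + 4*√3/9) + 36 = 92/3 + 4*√3/9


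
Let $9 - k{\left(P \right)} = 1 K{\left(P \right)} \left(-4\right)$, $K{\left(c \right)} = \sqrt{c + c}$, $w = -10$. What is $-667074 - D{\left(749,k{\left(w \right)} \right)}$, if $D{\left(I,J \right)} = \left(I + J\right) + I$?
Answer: $-668581 - 8 i \sqrt{5} \approx -6.6858 \cdot 10^{5} - 17.889 i$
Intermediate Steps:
$K{\left(c \right)} = \sqrt{2} \sqrt{c}$ ($K{\left(c \right)} = \sqrt{2 c} = \sqrt{2} \sqrt{c}$)
$k{\left(P \right)} = 9 + 4 \sqrt{2} \sqrt{P}$ ($k{\left(P \right)} = 9 - 1 \sqrt{2} \sqrt{P} \left(-4\right) = 9 - \sqrt{2} \sqrt{P} \left(-4\right) = 9 - - 4 \sqrt{2} \sqrt{P} = 9 + 4 \sqrt{2} \sqrt{P}$)
$D{\left(I,J \right)} = J + 2 I$
$-667074 - D{\left(749,k{\left(w \right)} \right)} = -667074 - \left(\left(9 + 4 \sqrt{2} \sqrt{-10}\right) + 2 \cdot 749\right) = -667074 - \left(\left(9 + 4 \sqrt{2} i \sqrt{10}\right) + 1498\right) = -667074 - \left(\left(9 + 8 i \sqrt{5}\right) + 1498\right) = -667074 - \left(1507 + 8 i \sqrt{5}\right) = -668581 - 8 i \sqrt{5}$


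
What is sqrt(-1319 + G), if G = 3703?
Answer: 4*sqrt(149) ≈ 48.826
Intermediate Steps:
sqrt(-1319 + G) = sqrt(-1319 + 3703) = sqrt(2384) = 4*sqrt(149)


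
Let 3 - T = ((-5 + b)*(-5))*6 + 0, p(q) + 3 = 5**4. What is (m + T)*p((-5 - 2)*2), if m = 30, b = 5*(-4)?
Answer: -445974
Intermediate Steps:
b = -20
p(q) = 622 (p(q) = -3 + 5**4 = -3 + 625 = 622)
T = -747 (T = 3 - (((-5 - 20)*(-5))*6 + 0) = 3 - (-25*(-5)*6 + 0) = 3 - (125*6 + 0) = 3 - (750 + 0) = 3 - 1*750 = 3 - 750 = -747)
(m + T)*p((-5 - 2)*2) = (30 - 747)*622 = -717*622 = -445974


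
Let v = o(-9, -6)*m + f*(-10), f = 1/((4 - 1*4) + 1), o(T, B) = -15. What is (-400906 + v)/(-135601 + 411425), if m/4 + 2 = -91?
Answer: -49417/34478 ≈ -1.4333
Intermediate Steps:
m = -372 (m = -8 + 4*(-91) = -8 - 364 = -372)
f = 1 (f = 1/((4 - 4) + 1) = 1/(0 + 1) = 1/1 = 1)
v = 5570 (v = -15*(-372) + 1*(-10) = 5580 - 10 = 5570)
(-400906 + v)/(-135601 + 411425) = (-400906 + 5570)/(-135601 + 411425) = -395336/275824 = -395336*1/275824 = -49417/34478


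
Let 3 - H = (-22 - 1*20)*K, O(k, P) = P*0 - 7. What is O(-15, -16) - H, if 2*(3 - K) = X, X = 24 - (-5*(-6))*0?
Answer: 368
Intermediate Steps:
O(k, P) = -7 (O(k, P) = 0 - 7 = -7)
X = 24 (X = 24 - 30*0 = 24 - 1*0 = 24 + 0 = 24)
K = -9 (K = 3 - 1/2*24 = 3 - 12 = -9)
H = -375 (H = 3 - (-22 - 1*20)*(-9) = 3 - (-22 - 20)*(-9) = 3 - (-42)*(-9) = 3 - 1*378 = 3 - 378 = -375)
O(-15, -16) - H = -7 - 1*(-375) = -7 + 375 = 368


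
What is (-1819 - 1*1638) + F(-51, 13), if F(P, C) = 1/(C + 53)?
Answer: -228161/66 ≈ -3457.0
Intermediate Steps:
F(P, C) = 1/(53 + C)
(-1819 - 1*1638) + F(-51, 13) = (-1819 - 1*1638) + 1/(53 + 13) = (-1819 - 1638) + 1/66 = -3457 + 1/66 = -228161/66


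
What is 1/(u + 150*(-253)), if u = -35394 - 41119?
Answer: -1/114463 ≈ -8.7364e-6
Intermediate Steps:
u = -76513
1/(u + 150*(-253)) = 1/(-76513 + 150*(-253)) = 1/(-76513 - 37950) = 1/(-114463) = -1/114463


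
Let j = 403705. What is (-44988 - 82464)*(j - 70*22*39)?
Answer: -43798242540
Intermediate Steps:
(-44988 - 82464)*(j - 70*22*39) = (-44988 - 82464)*(403705 - 70*22*39) = -127452*(403705 - 1540*39) = -127452*(403705 - 60060) = -127452*343645 = -43798242540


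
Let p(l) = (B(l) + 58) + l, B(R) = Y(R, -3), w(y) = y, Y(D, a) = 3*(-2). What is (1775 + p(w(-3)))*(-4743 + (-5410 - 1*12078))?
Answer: -40549344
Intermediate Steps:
Y(D, a) = -6
B(R) = -6
p(l) = 52 + l (p(l) = (-6 + 58) + l = 52 + l)
(1775 + p(w(-3)))*(-4743 + (-5410 - 1*12078)) = (1775 + (52 - 3))*(-4743 + (-5410 - 1*12078)) = (1775 + 49)*(-4743 + (-5410 - 12078)) = 1824*(-4743 - 17488) = 1824*(-22231) = -40549344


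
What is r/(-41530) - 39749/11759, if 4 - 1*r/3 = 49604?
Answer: 9896323/48835127 ≈ 0.20265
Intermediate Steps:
r = -148800 (r = 12 - 3*49604 = 12 - 148812 = -148800)
r/(-41530) - 39749/11759 = -148800/(-41530) - 39749/11759 = -148800*(-1/41530) - 39749*1/11759 = 14880/4153 - 39749/11759 = 9896323/48835127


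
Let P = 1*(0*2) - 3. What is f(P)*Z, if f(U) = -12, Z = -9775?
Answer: 117300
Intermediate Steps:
P = -3 (P = 1*0 - 3 = 0 - 3 = -3)
f(P)*Z = -12*(-9775) = 117300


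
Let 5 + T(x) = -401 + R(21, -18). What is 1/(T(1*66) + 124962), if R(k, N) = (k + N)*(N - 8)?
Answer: 1/124478 ≈ 8.0335e-6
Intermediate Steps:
R(k, N) = (-8 + N)*(N + k) (R(k, N) = (N + k)*(-8 + N) = (-8 + N)*(N + k))
T(x) = -484 (T(x) = -5 + (-401 + ((-18)² - 8*(-18) - 8*21 - 18*21)) = -5 + (-401 + (324 + 144 - 168 - 378)) = -5 + (-401 - 78) = -5 - 479 = -484)
1/(T(1*66) + 124962) = 1/(-484 + 124962) = 1/124478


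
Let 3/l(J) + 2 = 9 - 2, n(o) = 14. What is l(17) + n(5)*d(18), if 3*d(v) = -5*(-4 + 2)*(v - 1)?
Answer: 11909/15 ≈ 793.93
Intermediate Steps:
d(v) = -10/3 + 10*v/3 (d(v) = (-5*(-4 + 2)*(v - 1))/3 = (-(-10)*(-1 + v))/3 = (-5*(2 - 2*v))/3 = (-10 + 10*v)/3 = -10/3 + 10*v/3)
l(J) = 3/5 (l(J) = 3/(-2 + (9 - 2)) = 3/(-2 + 7) = 3/5)
l(17) + n(5)*d(18) = 3/5 + 14*(-10/3 + (10/3)*18) = 3/5 + 14*(-10/3 + 60) = 3/5 + 14*(170/3) = 3/5 + 2380/3 = 11909/15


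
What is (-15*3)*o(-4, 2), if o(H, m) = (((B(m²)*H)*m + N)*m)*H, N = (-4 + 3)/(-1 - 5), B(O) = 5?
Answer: -14340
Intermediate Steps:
N = ⅙ (N = -1/(-6) = -1*(-⅙) = ⅙ ≈ 0.16667)
o(H, m) = H*m*(⅙ + 5*H*m) (o(H, m) = (((5*H)*m + ⅙)*m)*H = ((5*H*m + ⅙)*m)*H = ((⅙ + 5*H*m)*m)*H = (m*(⅙ + 5*H*m))*H = H*m*(⅙ + 5*H*m))
(-15*3)*o(-4, 2) = (-15*3)*((⅙)*(-4)*2*(1 + 30*(-4)*2)) = -15*(-4)*2*(1 - 240)/2 = -15*(-4)*2*(-239)/2 = -45*956/3 = -14340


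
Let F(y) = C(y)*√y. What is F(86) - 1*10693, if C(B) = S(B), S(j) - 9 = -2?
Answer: -10693 + 7*√86 ≈ -10628.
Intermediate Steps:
S(j) = 7 (S(j) = 9 - 2 = 7)
C(B) = 7
F(y) = 7*√y
F(86) - 1*10693 = 7*√86 - 1*10693 = 7*√86 - 10693 = -10693 + 7*√86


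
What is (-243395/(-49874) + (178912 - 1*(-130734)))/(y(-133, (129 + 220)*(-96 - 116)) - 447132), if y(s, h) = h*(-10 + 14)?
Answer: -15443527999/37060571416 ≈ -0.41671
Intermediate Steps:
y(s, h) = 4*h (y(s, h) = h*4 = 4*h)
(-243395/(-49874) + (178912 - 1*(-130734)))/(y(-133, (129 + 220)*(-96 - 116)) - 447132) = (-243395/(-49874) + (178912 - 1*(-130734)))/(4*((129 + 220)*(-96 - 116)) - 447132) = (-243395*(-1/49874) + (178912 + 130734))/(4*(349*(-212)) - 447132) = (243395/49874 + 309646)/(4*(-73988) - 447132) = 15443527999/(49874*(-295952 - 447132)) = (15443527999/49874)/(-743084) = (15443527999/49874)*(-1/743084) = -15443527999/37060571416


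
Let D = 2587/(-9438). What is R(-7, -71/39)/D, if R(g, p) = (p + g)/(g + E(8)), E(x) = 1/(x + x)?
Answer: -1331968/287157 ≈ -4.6385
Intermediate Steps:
E(x) = 1/(2*x)
D = -199/726 (D = 2587*(-1/9438) = -199/726 ≈ -0.27410)
R(g, p) = (g + p)/(1/16 + g) (R(g, p) = (p + g)/(g + (½)/8) = (g + p)/(g + (½)*(⅛)) = (g + p)/(g + 1/16) = (g + p)/(1/16 + g))
R(-7, -71/39)/D = (16*(-7 - 71/39)/(1 + 16*(-7)))/(-199/726) = (16*(-7 - 71*1/39)/(1 - 112))*(-726/199) = (16*(-7 - 71/39)/(-111))*(-726/199) = (16*(-1/111)*(-344/39))*(-726/199) = (5504/4329)*(-726/199) = -1331968/287157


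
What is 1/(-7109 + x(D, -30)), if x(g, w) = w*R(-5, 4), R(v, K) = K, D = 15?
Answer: -1/7229 ≈ -0.00013833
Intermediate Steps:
x(g, w) = 4*w (x(g, w) = w*4 = 4*w)
1/(-7109 + x(D, -30)) = 1/(-7109 + 4*(-30)) = 1/(-7109 - 120) = 1/(-7229) = -1/7229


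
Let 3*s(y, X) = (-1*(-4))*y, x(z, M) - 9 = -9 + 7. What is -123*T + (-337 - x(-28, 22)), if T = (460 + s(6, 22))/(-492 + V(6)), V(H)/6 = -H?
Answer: -10339/44 ≈ -234.98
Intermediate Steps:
x(z, M) = 7 (x(z, M) = 9 + (-9 + 7) = 9 - 2 = 7)
s(y, X) = 4*y/3 (s(y, X) = ((-1*(-4))*y)/3 = (4*y)/3 = 4*y/3)
V(H) = -6*H (V(H) = 6*(-H) = -6*H)
T = -39/44 (T = (460 + (4/3)*6)/(-492 - 6*6) = (460 + 8)/(-492 - 36) = 468/(-528) = 468*(-1/528) = -39/44 ≈ -0.88636)
-123*T + (-337 - x(-28, 22)) = -123*(-39/44) + (-337 - 1*7) = 4797/44 + (-337 - 7) = 4797/44 - 344 = -10339/44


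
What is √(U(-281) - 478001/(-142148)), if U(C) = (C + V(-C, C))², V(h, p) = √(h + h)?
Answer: √(401728492873485 - 2838950573512*√562)/71074 ≈ 257.30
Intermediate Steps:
V(h, p) = √2*√h (V(h, p) = √(2*h) = √2*√h)
U(C) = (C + √2*√(-C))²
√(U(-281) - 478001/(-142148)) = √((-281 + √2*√(-1*(-281)))² - 478001/(-142148)) = √((-281 + √2*√281)² - 478001*(-1/142148)) = √((-281 + √562)² + 478001/142148) = √(478001/142148 + (-281 + √562)²)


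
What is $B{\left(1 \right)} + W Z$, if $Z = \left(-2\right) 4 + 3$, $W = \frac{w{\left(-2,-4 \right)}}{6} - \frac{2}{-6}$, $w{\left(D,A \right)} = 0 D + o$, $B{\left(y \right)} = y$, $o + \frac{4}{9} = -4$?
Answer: $\frac{82}{27} \approx 3.037$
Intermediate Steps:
$o = - \frac{40}{9}$ ($o = - \frac{4}{9} - 4 = - \frac{40}{9} \approx -4.4444$)
$w{\left(D,A \right)} = - \frac{40}{9}$ ($w{\left(D,A \right)} = 0 D - \frac{40}{9} = 0 - \frac{40}{9} = - \frac{40}{9}$)
$W = - \frac{11}{27}$ ($W = - \frac{40}{9 \cdot 6} - \frac{2}{-6} = \left(- \frac{40}{9}\right) \frac{1}{6} - - \frac{1}{3} = - \frac{20}{27} + \frac{1}{3} = - \frac{11}{27} \approx -0.40741$)
$Z = -5$ ($Z = -8 + 3 = -5$)
$B{\left(1 \right)} + W Z = 1 - - \frac{55}{27} = 1 + \frac{55}{27} = \frac{82}{27}$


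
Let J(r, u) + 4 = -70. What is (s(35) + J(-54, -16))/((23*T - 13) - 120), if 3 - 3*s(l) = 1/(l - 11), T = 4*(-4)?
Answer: 5257/36072 ≈ 0.14574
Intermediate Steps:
T = -16
J(r, u) = -74 (J(r, u) = -4 - 70 = -74)
s(l) = 1 - 1/(3*(-11 + l)) (s(l) = 1 - 1/(3*(l - 11)) = 1 - 1/(3*(-11 + l)))
(s(35) + J(-54, -16))/((23*T - 13) - 120) = ((-34/3 + 35)/(-11 + 35) - 74)/((23*(-16) - 13) - 120) = ((71/3)/24 - 74)/((-368 - 13) - 120) = ((1/24)*(71/3) - 74)/(-381 - 120) = (71/72 - 74)/(-501) = -5257/72*(-1/501) = 5257/36072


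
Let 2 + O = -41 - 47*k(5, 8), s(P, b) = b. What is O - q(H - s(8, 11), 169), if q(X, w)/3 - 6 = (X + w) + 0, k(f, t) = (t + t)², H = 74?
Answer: -12789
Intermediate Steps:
k(f, t) = 4*t² (k(f, t) = (2*t)² = 4*t²)
q(X, w) = 18 + 3*X + 3*w (q(X, w) = 18 + 3*((X + w) + 0) = 18 + 3*(X + w) = 18 + (3*X + 3*w) = 18 + 3*X + 3*w)
O = -12075 (O = -2 + (-41 - 188*8²) = -2 + (-41 - 188*64) = -2 + (-41 - 47*256) = -2 + (-41 - 12032) = -2 - 12073 = -12075)
O - q(H - s(8, 11), 169) = -12075 - (18 + 3*(74 - 1*11) + 3*169) = -12075 - (18 + 3*(74 - 11) + 507) = -12075 - (18 + 3*63 + 507) = -12075 - (18 + 189 + 507) = -12075 - 1*714 = -12075 - 714 = -12789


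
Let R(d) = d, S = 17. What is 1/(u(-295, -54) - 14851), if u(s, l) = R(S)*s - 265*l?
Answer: -1/5556 ≈ -0.00017999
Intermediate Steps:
u(s, l) = -265*l + 17*s (u(s, l) = 17*s - 265*l = -265*l + 17*s)
1/(u(-295, -54) - 14851) = 1/((-265*(-54) + 17*(-295)) - 14851) = 1/((14310 - 5015) - 14851) = 1/(9295 - 14851) = 1/(-5556) = -1/5556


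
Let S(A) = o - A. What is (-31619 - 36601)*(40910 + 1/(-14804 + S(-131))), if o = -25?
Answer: -20510178555690/7349 ≈ -2.7909e+9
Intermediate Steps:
S(A) = -25 - A
(-31619 - 36601)*(40910 + 1/(-14804 + S(-131))) = (-31619 - 36601)*(40910 + 1/(-14804 + (-25 - 1*(-131)))) = -68220*(40910 + 1/(-14804 + (-25 + 131))) = -68220*(40910 + 1/(-14804 + 106)) = -68220*(40910 + 1/(-14698)) = -68220*(40910 - 1/14698) = -68220*601295179/14698 = -20510178555690/7349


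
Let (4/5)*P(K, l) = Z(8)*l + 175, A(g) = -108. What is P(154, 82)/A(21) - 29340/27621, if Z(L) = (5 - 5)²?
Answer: -454855/147312 ≈ -3.0877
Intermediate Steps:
Z(L) = 0 (Z(L) = 0² = 0)
P(K, l) = 875/4 (P(K, l) = 5*(0*l + 175)/4 = 5*(0 + 175)/4 = (5/4)*175 = 875/4)
P(154, 82)/A(21) - 29340/27621 = (875/4)/(-108) - 29340/27621 = (875/4)*(-1/108) - 29340*1/27621 = -875/432 - 3260/3069 = -454855/147312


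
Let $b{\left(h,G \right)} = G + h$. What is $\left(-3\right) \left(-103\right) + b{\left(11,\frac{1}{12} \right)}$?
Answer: $\frac{3841}{12} \approx 320.08$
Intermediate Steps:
$\left(-3\right) \left(-103\right) + b{\left(11,\frac{1}{12} \right)} = \left(-3\right) \left(-103\right) + \left(\frac{1}{12} + 11\right) = 309 + \left(\frac{1}{12} + 11\right) = 309 + \frac{133}{12} = \frac{3841}{12}$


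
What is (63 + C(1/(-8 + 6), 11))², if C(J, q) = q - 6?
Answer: 4624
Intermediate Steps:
C(J, q) = -6 + q
(63 + C(1/(-8 + 6), 11))² = (63 + (-6 + 11))² = (63 + 5)² = 68² = 4624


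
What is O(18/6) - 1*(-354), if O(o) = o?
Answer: 357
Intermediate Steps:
O(18/6) - 1*(-354) = 18/6 - 1*(-354) = 18*(1/6) + 354 = 3 + 354 = 357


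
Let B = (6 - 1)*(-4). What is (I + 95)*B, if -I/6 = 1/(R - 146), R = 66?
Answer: -3803/2 ≈ -1901.5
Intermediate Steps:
B = -20 (B = 5*(-4) = -20)
I = 3/40 (I = -6/(66 - 146) = -6/(-80) = -6*(-1/80) = 3/40 ≈ 0.075000)
(I + 95)*B = (3/40 + 95)*(-20) = (3803/40)*(-20) = -3803/2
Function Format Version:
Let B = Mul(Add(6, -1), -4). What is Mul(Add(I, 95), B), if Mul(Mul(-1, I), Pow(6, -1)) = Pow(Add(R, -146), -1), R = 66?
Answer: Rational(-3803, 2) ≈ -1901.5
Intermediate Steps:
B = -20 (B = Mul(5, -4) = -20)
I = Rational(3, 40) (I = Mul(-6, Pow(Add(66, -146), -1)) = Mul(-6, Pow(-80, -1)) = Mul(-6, Rational(-1, 80)) = Rational(3, 40) ≈ 0.075000)
Mul(Add(I, 95), B) = Mul(Add(Rational(3, 40), 95), -20) = Mul(Rational(3803, 40), -20) = Rational(-3803, 2)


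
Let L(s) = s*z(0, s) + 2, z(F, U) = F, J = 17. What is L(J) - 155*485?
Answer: -75173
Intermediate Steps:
L(s) = 2 (L(s) = s*0 + 2 = 0 + 2 = 2)
L(J) - 155*485 = 2 - 155*485 = 2 - 75175 = -75173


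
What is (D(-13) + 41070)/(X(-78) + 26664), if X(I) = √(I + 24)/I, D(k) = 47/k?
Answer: 123369332944/80102495617 + 533863*I*√6/240307486851 ≈ 1.5401 + 5.4417e-6*I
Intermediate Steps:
X(I) = √(24 + I)/I
(D(-13) + 41070)/(X(-78) + 26664) = (47/(-13) + 41070)/(√(24 - 78)/(-78) + 26664) = (47*(-1/13) + 41070)/(-I*√6/26 + 26664) = (-47/13 + 41070)/(-I*√6/26 + 26664) = 533863/(13*(-I*√6/26 + 26664)) = 533863/(13*(26664 - I*√6/26))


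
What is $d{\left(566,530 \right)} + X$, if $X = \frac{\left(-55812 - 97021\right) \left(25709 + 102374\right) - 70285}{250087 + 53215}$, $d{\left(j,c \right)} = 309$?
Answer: $- \frac{9740829553}{151651} \approx -64232.0$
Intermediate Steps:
$X = - \frac{9787689712}{151651}$ ($X = \frac{\left(-152833\right) 128083 - 70285}{303302} = \left(-19575309139 - 70285\right) \frac{1}{303302} = \left(-19575379424\right) \frac{1}{303302} = - \frac{9787689712}{151651} \approx -64541.0$)
$d{\left(566,530 \right)} + X = 309 - \frac{9787689712}{151651} = - \frac{9740829553}{151651}$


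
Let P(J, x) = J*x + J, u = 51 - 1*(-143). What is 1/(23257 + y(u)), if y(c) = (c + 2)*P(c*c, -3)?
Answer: -1/14730055 ≈ -6.7888e-8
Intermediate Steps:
u = 194 (u = 51 + 143 = 194)
P(J, x) = J + J*x
y(c) = -2*c²*(2 + c) (y(c) = (c + 2)*((c*c)*(1 - 3)) = (2 + c)*(c²*(-2)) = (2 + c)*(-2*c²) = -2*c²*(2 + c))
1/(23257 + y(u)) = 1/(23257 + 2*194²*(-2 - 1*194)) = 1/(23257 + 2*37636*(-2 - 194)) = 1/(23257 + 2*37636*(-196)) = 1/(23257 - 14753312) = 1/(-14730055) = -1/14730055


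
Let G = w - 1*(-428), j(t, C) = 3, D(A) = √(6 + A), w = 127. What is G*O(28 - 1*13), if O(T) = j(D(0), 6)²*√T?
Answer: 4995*√15 ≈ 19346.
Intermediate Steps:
O(T) = 9*√T (O(T) = 3²*√T = 9*√T)
G = 555 (G = 127 - 1*(-428) = 127 + 428 = 555)
G*O(28 - 1*13) = 555*(9*√(28 - 1*13)) = 555*(9*√(28 - 13)) = 555*(9*√15) = 4995*√15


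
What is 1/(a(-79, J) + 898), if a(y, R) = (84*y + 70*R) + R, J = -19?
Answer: -1/7087 ≈ -0.00014110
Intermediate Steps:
a(y, R) = 71*R + 84*y (a(y, R) = (70*R + 84*y) + R = 71*R + 84*y)
1/(a(-79, J) + 898) = 1/((71*(-19) + 84*(-79)) + 898) = 1/((-1349 - 6636) + 898) = 1/(-7985 + 898) = 1/(-7087) = -1/7087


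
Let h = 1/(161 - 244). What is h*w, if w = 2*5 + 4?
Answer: -14/83 ≈ -0.16867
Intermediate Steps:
h = -1/83 (h = 1/(-83) = -1/83 ≈ -0.012048)
w = 14 (w = 10 + 4 = 14)
h*w = -1/83*14 = -14/83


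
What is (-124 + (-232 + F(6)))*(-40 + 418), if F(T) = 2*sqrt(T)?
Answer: -134568 + 756*sqrt(6) ≈ -1.3272e+5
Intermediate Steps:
(-124 + (-232 + F(6)))*(-40 + 418) = (-124 + (-232 + 2*sqrt(6)))*(-40 + 418) = (-356 + 2*sqrt(6))*378 = -134568 + 756*sqrt(6)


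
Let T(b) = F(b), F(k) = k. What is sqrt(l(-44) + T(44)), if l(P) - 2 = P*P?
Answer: sqrt(1982) ≈ 44.520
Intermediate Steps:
l(P) = 2 + P**2 (l(P) = 2 + P*P = 2 + P**2)
T(b) = b
sqrt(l(-44) + T(44)) = sqrt((2 + (-44)**2) + 44) = sqrt((2 + 1936) + 44) = sqrt(1938 + 44) = sqrt(1982)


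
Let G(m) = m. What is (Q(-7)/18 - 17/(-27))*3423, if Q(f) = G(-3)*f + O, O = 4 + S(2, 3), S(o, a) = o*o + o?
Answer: 144907/18 ≈ 8050.4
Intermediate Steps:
S(o, a) = o + o² (S(o, a) = o² + o = o + o²)
O = 10 (O = 4 + 2*(1 + 2) = 4 + 2*3 = 4 + 6 = 10)
Q(f) = 10 - 3*f (Q(f) = -3*f + 10 = 10 - 3*f)
(Q(-7)/18 - 17/(-27))*3423 = ((10 - 3*(-7))/18 - 17/(-27))*3423 = ((10 + 21)*(1/18) - 17*(-1/27))*3423 = (31*(1/18) + 17/27)*3423 = (31/18 + 17/27)*3423 = (127/54)*3423 = 144907/18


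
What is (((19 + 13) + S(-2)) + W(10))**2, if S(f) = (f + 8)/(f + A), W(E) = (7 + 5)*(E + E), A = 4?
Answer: 75625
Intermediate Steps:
W(E) = 24*E (W(E) = 12*(2*E) = 24*E)
S(f) = (8 + f)/(4 + f) (S(f) = (f + 8)/(f + 4) = (8 + f)/(4 + f))
(((19 + 13) + S(-2)) + W(10))**2 = (((19 + 13) + (8 - 2)/(4 - 2)) + 24*10)**2 = ((32 + 6/2) + 240)**2 = ((32 + (1/2)*6) + 240)**2 = ((32 + 3) + 240)**2 = (35 + 240)**2 = 275**2 = 75625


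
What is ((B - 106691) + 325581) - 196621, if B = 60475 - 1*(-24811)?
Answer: 107555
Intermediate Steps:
B = 85286 (B = 60475 + 24811 = 85286)
((B - 106691) + 325581) - 196621 = ((85286 - 106691) + 325581) - 196621 = (-21405 + 325581) - 196621 = 304176 - 196621 = 107555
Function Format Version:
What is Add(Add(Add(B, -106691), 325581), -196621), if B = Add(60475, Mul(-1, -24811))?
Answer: 107555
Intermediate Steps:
B = 85286 (B = Add(60475, 24811) = 85286)
Add(Add(Add(B, -106691), 325581), -196621) = Add(Add(Add(85286, -106691), 325581), -196621) = Add(Add(-21405, 325581), -196621) = Add(304176, -196621) = 107555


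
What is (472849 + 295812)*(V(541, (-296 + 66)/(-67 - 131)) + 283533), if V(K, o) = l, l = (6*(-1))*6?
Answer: 217913087517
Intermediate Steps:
l = -36 (l = -6*6 = -36)
V(K, o) = -36
(472849 + 295812)*(V(541, (-296 + 66)/(-67 - 131)) + 283533) = (472849 + 295812)*(-36 + 283533) = 768661*283497 = 217913087517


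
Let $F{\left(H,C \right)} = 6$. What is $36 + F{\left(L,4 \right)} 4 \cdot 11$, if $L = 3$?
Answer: $300$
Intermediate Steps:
$36 + F{\left(L,4 \right)} 4 \cdot 11 = 36 + 6 \cdot 4 \cdot 11 = 36 + 24 \cdot 11 = 36 + 264 = 300$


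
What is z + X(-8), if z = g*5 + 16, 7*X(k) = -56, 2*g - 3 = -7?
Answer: -2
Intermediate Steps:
g = -2 (g = 3/2 + (½)*(-7) = 3/2 - 7/2 = -2)
X(k) = -8 (X(k) = (⅐)*(-56) = -8)
z = 6 (z = -2*5 + 16 = -10 + 16 = 6)
z + X(-8) = 6 - 8 = -2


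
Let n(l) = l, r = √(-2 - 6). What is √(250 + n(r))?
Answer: √(250 + 2*I*√2) ≈ 15.812 + 0.08944*I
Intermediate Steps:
r = 2*I*√2 (r = √(-8) = 2*I*√2 ≈ 2.8284*I)
√(250 + n(r)) = √(250 + 2*I*√2)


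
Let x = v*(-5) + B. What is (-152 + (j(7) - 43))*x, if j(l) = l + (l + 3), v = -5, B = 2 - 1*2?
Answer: -4450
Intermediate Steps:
B = 0 (B = 2 - 2 = 0)
x = 25 (x = -5*(-5) + 0 = 25 + 0 = 25)
j(l) = 3 + 2*l (j(l) = l + (3 + l) = 3 + 2*l)
(-152 + (j(7) - 43))*x = (-152 + ((3 + 2*7) - 43))*25 = (-152 + ((3 + 14) - 43))*25 = (-152 + (17 - 43))*25 = (-152 - 26)*25 = -178*25 = -4450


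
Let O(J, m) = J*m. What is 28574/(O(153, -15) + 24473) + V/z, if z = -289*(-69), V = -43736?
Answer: -15391649/17009673 ≈ -0.90488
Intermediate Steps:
z = 19941
28574/(O(153, -15) + 24473) + V/z = 28574/(153*(-15) + 24473) - 43736/19941 = 28574/(-2295 + 24473) - 43736*1/19941 = 28574/22178 - 43736/19941 = 28574*(1/22178) - 43736/19941 = 1099/853 - 43736/19941 = -15391649/17009673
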